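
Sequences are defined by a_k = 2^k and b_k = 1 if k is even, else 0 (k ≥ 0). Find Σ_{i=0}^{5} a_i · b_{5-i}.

The convolution is the x^5 coefficient of A(x)B(x).
Σ = 1·0 + 2·1 + 4·0 + 8·1 + 16·0 + 32·1 = 42.

42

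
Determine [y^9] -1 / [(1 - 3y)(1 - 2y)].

Partial fractions give a closed form: a_n = (-3)·3^n + (2)·2^n.
At n = 9: a_9 = -58025.

-58025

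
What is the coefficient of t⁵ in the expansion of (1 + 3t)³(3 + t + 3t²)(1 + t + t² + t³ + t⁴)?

445

(1 + 3t)³ has coefficients 1,9,27,27 for degrees 0…3.
(3 + t + 3t²) has coefficients 3,1,3,0,0,0 for degrees 0…5.
Finally multiplying by (1 + t + t² + t³ + t⁴), the product of all factors after the first has coefficients 3,4,7,7,7,4 for degrees 0…5.
[t⁵] = 1·4 + 9·7 + 27·7 + 27·7 = 445.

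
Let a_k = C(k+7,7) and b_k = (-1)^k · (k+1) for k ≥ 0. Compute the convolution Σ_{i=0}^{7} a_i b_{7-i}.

1488

Write out a_i and b_{7-i} for i = 0,…,7 and sum the products.
Σ = 1·(-8) + 8·7 + 36·(-6) + 120·5 + 330·(-4) + 792·3 + 1716·(-2) + 3432·1 = 1488.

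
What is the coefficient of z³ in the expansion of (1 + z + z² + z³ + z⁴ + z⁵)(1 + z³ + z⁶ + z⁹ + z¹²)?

2

(1 + z + z² + z³ + z⁴ + z⁵) has coefficients 1,1,1,1 for degrees 0…3.
(1 + z³ + z⁶ + z⁹ + z¹²) has coefficients 1,0,0,1 for degrees 0…3.
[z³] = 1·1 + 1·0 + 1·0 + 1·1 = 2.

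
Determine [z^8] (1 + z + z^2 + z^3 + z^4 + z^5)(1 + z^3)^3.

6

(1 + z + z^2 + z^3 + z^4 + z^5) has coefficients 1,1,1,1,1,1 for degrees 0…5.
(1 + z^3)^3 has coefficients 1,0,0,3,0,0,3,0,0 for degrees 0…8.
[z^8] = 1·0 + 1·0 + 1·3 + 1·0 + 1·0 + 1·3 = 6.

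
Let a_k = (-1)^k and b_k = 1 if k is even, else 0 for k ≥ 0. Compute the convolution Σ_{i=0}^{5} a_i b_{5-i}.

This is [x^5] in the product of the two ordinary generating functions.
Σ = 1·0 − 1·1 + 1·0 − 1·1 + 1·0 − 1·1 = -3.

-3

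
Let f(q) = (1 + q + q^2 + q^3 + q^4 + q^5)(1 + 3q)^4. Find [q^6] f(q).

(1 + q + q^2 + q^3 + q^4 + q^5) has coefficients 1,1,1,1,1,1 for degrees 0…5.
(1 + 3q)^4 has coefficients 1,12,54,108,81,0,0 for degrees 0…6.
[q^6] = 1·0 + 1·0 + 1·81 + 1·108 + 1·54 + 1·12 = 255.

255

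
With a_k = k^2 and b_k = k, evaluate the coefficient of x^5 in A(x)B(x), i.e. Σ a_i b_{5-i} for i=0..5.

50

This is [x^5] in the product of the two ordinary generating functions.
Σ = 0·5 + 1·4 + 4·3 + 9·2 + 16·1 + 25·0 = 50.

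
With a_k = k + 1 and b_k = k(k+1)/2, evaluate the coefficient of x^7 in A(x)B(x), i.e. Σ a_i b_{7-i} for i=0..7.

The convolution is the x^7 coefficient of A(x)B(x).
Σ = 1·28 + 2·21 + 3·15 + 4·10 + 5·6 + 6·3 + 7·1 + 8·0 = 210.

210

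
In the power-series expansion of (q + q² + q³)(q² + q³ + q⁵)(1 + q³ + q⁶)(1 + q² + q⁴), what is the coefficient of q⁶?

(q + q² + q³) has coefficients 0,1,1,1 for degrees 0…3.
(q² + q³ + q⁵) has coefficients 0,0,1,1,0,1,0 for degrees 0…6.
Multiplying by (1 + q³ + q⁶) gives running coefficients 0,0,1,1,0,2,1 for degrees 0…6.
Finally multiplying by (1 + q² + q⁴), the product of all factors after the first has coefficients 0,0,1,1,1,3,2 for degrees 0…6.
[q⁶] = 1·3 + 1·1 + 1·1 = 5.

5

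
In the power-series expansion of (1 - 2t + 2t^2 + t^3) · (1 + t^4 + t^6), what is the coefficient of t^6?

(1 - 2t + 2t^2 + t^3) has coefficients 1,-2,2,1 for degrees 0…3.
(1 + t^4 + t^6) has coefficients 1,0,0,0,1,0,1 for degrees 0…6.
[t^6] = 1·1 − 2·0 + 2·1 + 1·0 = 3.

3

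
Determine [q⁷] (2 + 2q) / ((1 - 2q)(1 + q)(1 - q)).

510

The denominator gives the recurrence a_n = 2a_(n−1) + a_(n−2) − 2a_(n−3) for n ≥ 3; the numerator fixes a_0 = 2, a_1 = 6, a_2 = 14.
Iterating: 2, 6, 14, 30, 62, 126, 254, 510, so a_7 = 510.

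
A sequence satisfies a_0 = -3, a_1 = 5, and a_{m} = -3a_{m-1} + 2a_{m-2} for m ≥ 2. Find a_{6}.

-3309

The ordinary generating function has denominator 1 + 3t - 2t^2.
Iterating the recurrence: a_0,…,a_{6} = -3, 5, -21, 73, -261, 929, -3309.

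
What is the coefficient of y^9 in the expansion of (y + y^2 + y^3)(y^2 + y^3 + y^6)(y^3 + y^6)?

(y + y^2 + y^3) has coefficients 0,1,1,1 for degrees 0…3.
(y^2 + y^3 + y^6) has coefficients 0,0,1,1,0,0,1,0,0,0 for degrees 0…9.
Finally multiplying by (y^3 + y^6), the product of all factors after the first has coefficients 0,0,0,0,0,1,1,0,1,2 for degrees 0…9.
[y^9] = 1·1 + 1·0 + 1·1 = 2.

2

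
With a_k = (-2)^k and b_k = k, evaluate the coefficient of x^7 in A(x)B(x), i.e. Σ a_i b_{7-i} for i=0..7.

This is [x^7] in the product of the two ordinary generating functions.
Σ = 1·7 − 2·6 + 4·5 − 8·4 + 16·3 − 32·2 + 64·1 − 128·0 = 31.

31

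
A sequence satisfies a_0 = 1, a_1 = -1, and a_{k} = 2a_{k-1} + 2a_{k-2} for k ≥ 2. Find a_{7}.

-88

The ordinary generating function has denominator 1 - 2z - 2z^2.
Iterating the recurrence: a_0,…,a_{7} = 1, -1, 0, -2, -4, -12, -32, -88.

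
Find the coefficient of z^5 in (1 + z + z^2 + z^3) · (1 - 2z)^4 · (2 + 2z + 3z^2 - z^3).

(1 + z + z^2 + z^3) has coefficients 1,1,1,1 for degrees 0…3.
(1 - 2z)^4 has coefficients 1,-8,24,-32,16,0 for degrees 0…5.
Finally multiplying by (2 + 2z + 3z^2 - z^3), the product of all factors after the first has coefficients 2,-14,35,-41,48,-88 for degrees 0…5.
[z^5] = 1·(-88) + 1·48 + 1·(-41) + 1·35 = -46.

-46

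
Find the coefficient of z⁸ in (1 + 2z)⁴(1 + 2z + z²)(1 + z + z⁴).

104

(1 + 2z)⁴ has coefficients 1,8,24,32,16 for degrees 0…4.
(1 + 2z + z²) has coefficients 1,2,1,0,0,0,0,0,0 for degrees 0…8.
Finally multiplying by (1 + z + z⁴), the product of all factors after the first has coefficients 1,3,3,1,1,2,1,0,0 for degrees 0…8.
[z⁸] = 1·0 + 8·0 + 24·1 + 32·2 + 16·1 = 104.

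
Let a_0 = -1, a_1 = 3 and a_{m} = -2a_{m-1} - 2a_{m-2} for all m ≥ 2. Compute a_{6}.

The ordinary generating function has denominator 1 + 2z + 2z^2.
Iterating the recurrence: a_0,…,a_{6} = -1, 3, -4, 2, 4, -12, 16.

16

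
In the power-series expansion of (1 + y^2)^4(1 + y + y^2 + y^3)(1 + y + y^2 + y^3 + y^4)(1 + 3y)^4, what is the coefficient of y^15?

(1 + y^2)^4 has coefficients 1,0,4,0,6,0,4,0,1 for degrees 0…8.
(1 + y + y^2 + y^3) has coefficients 1,1,1,1,0,0,0,0,0,0,0,0,0,0,0,0 for degrees 0…15.
Multiplying by (1 + y + y^2 + y^3 + y^4) gives running coefficients 1,2,3,4,4,3,2,1,0,0,0,0,0,0,0,0 for degrees 0…15.
Finally multiplying by (1 + 3y)^4, the product of all factors after the first has coefficients 1,14,81,256,511,753,929,943,768,513,270,81,0,0,0,0 for degrees 0…15.
[y^15] = 1·0 + 4·0 + 6·81 + 4·513 + 1·943 = 3481.

3481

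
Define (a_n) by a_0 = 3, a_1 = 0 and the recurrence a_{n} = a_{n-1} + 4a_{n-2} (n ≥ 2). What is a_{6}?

The ordinary generating function has denominator 1 - t - 4t^2.
Iterating the recurrence: a_0,…,a_{6} = 3, 0, 12, 12, 60, 108, 348.

348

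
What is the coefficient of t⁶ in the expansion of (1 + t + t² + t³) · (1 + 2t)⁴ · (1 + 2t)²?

(1 + t + t² + t³) has coefficients 1,1,1,1 for degrees 0…3.
(1 + 2t)⁴ has coefficients 1,8,24,32,16,0,0 for degrees 0…6.
Finally multiplying by (1 + 2t)², the product of all factors after the first has coefficients 1,12,60,160,240,192,64 for degrees 0…6.
[t⁶] = 1·64 + 1·192 + 1·240 + 1·160 = 656.

656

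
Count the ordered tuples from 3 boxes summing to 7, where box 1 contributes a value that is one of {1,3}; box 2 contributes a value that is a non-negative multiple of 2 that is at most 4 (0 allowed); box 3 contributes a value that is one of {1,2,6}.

3

The generating function for the choices is (y + y^3)·(1 + y^2 + y^4)·(y + y^2 + y^6); the count is [y^7].
(y + y^3) has coefficients 0,1,0,1 for degrees 0…3.
(1 + y^2 + y^4) has coefficients 1,0,1,0,1,0,0,0 for degrees 0…7.
Finally multiplying by (y + y^2 + y^6), the product of all factors after the first has coefficients 0,1,1,1,1,1,2,0 for degrees 0…7.
[y^7] = 1·2 + 1·1 = 3.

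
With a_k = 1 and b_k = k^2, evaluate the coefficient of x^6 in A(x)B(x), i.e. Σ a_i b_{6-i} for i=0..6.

The convolution is the x^6 coefficient of A(x)B(x).
Σ = 1·36 + 1·25 + 1·16 + 1·9 + 1·4 + 1·1 + 1·0 = 91.

91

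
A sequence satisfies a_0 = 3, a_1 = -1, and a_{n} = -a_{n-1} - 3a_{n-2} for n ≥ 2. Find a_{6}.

7

The ordinary generating function has denominator 1 + q + 3q^2.
Iterating the recurrence: a_0,…,a_{6} = 3, -1, -8, 11, 13, -46, 7.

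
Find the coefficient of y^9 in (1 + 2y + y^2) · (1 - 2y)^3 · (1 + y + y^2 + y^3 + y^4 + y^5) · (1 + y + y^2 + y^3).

(1 + 2y + y^2) has coefficients 1,2,1 for degrees 0…2.
(1 - 2y)^3 has coefficients 1,-6,12,-8,0,0,0,0,0,0 for degrees 0…9.
Multiplying by (1 + y + y^2 + y^3 + y^4 + y^5) gives running coefficients 1,-5,7,-1,-1,-1,-2,4,-8,0 for degrees 0…9.
Finally multiplying by (1 + y + y^2 + y^3), the product of all factors after the first has coefficients 1,-4,3,2,0,4,-5,0,-7,-6 for degrees 0…9.
[y^9] = 1·(-6) + 2·(-7) + 1·0 = -20.

-20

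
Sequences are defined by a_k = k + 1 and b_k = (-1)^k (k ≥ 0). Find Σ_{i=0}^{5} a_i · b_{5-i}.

3

The convolution is the t^5 coefficient of A(t)B(t).
Σ = 1·(-1) + 2·1 + 3·(-1) + 4·1 + 5·(-1) + 6·1 = 3.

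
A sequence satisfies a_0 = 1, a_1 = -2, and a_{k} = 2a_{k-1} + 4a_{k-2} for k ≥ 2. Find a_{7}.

-640

The ordinary generating function has denominator 1 - 2y - 4y^2.
Iterating the recurrence: a_0,…,a_{7} = 1, -2, 0, -8, -16, -64, -192, -640.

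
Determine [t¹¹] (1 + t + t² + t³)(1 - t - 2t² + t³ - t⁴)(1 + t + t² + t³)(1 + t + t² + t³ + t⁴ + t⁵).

-17

(1 + t + t² + t³) has coefficients 1,1,1,1 for degrees 0…3.
(1 - t - 2t² + t³ - t⁴) has coefficients 1,-1,-2,1,-1,0,0,0,0,0,0,0 for degrees 0…11.
Multiplying by (1 + t + t² + t³) gives running coefficients 1,0,-2,-1,-3,-2,0,-1,0,0,0,0 for degrees 0…11.
Finally multiplying by (1 + t + t² + t³ + t⁴ + t⁵), the product of all factors after the first has coefficients 1,1,-1,-2,-5,-7,-8,-9,-7,-6,-3,-1 for degrees 0…11.
[t¹¹] = 1·(-1) + 1·(-3) + 1·(-6) + 1·(-7) = -17.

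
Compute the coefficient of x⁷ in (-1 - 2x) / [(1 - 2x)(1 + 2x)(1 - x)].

-255

The denominator gives the recurrence a_n = a_(n−1) + 4a_(n−2) − 4a_(n−3) for n ≥ 3; the numerator fixes a_0 = -1, a_1 = -3, a_2 = -7.
Iterating: -1, -3, -7, -15, -31, -63, -127, -255, so a_7 = -255.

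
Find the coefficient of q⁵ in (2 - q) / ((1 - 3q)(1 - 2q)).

The denominator gives the recurrence a_n = 5a_(n−1) − 6a_(n−2) for n ≥ 2; the numerator fixes a_0 = 2, a_1 = 9.
Iterating: 2, 9, 33, 111, 357, 1119, so a_5 = 1119.

1119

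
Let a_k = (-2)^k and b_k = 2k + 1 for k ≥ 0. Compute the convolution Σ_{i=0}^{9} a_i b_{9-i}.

-107

Write out a_i and b_{9-i} for i = 0,…,9 and sum the products.
Σ = 1·19 − 2·17 + 4·15 − 8·13 + 16·11 − 32·9 + 64·7 − 128·5 + 256·3 − 512·1 = -107.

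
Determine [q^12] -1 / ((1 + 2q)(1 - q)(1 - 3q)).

Partial fractions give a closed form: a_n = (-4/15)·(-2)^n + (1/6)·1^n + (-9/10)·3^n.
At n = 12: a_12 = -479389.

-479389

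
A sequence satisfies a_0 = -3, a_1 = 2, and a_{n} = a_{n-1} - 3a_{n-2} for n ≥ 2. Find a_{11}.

The ordinary generating function has denominator 1 - q + 3q^2.
Iterating the recurrence: a_0,…,a_{11} = -3, 2, 11, 5, -28, -43, 41, 170, 47, -463, -604, 785.

785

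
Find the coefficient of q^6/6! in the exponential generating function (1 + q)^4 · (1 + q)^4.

The EGF product rule gives c_6 = Σ_{k_1+k_2=6} C(6; k_1,k_2) · ∏ g_i(k_i), where (1+q)^4 gives the falling factorial (4)_k; (1+q)^4 gives the falling factorial (4)_k.
g_1(k) for k = 0…6: 1, 4, 12, 24, 24, 0, 0.
g_2(k) for k = 0…6: 1, 4, 12, 24, 24, 0, 0.
c_6 = Σ_k C(6,k)·g_1(k)·g_2(6−k) = 15·12·24 + 20·24·24 + 15·24·12 = 4320 + 11520 + 4320 = 20160.

20160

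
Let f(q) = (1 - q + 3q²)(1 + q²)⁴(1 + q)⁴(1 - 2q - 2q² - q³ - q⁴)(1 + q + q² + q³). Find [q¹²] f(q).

(1 - q + 3q²) has coefficients 1,-1,3 for degrees 0…2.
(1 + q²)⁴ has coefficients 1,0,4,0,6,0,4,0,1,0,0,0,0 for degrees 0…12.
Multiplying by (1 + q)⁴ gives running coefficients 1,4,10,20,31,40,44,40,31,20,10,4,1 for degrees 0…12.
Multiplying by (1 - 2q - 2q² - q³ - q⁴) gives running coefficients 1,2,0,-9,-34,-76,-128,-179,-208,-206,-176,-127,-78 for degrees 0…12.
Finally multiplying by (1 + q + q² + q³), the product of all factors after the first has coefficients 1,3,3,-6,-41,-119,-247,-417,-591,-721,-769,-717,-587 for degrees 0…12.
[q¹²] = 1·(-587) − 1·(-717) + 3·(-769) = -2177.

-2177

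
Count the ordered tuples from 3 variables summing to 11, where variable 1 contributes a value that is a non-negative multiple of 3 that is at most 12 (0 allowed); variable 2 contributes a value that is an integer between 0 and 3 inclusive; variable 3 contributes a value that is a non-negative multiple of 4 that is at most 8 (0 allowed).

4

The generating function for the choices is (1 + z^3 + z^6 + z^9 + z^12)·(1 + z + z^2 + z^3)·(1 + z^4 + z^8); the count is [z^11].
(1 + z^3 + z^6 + z^9 + z^12) has coefficients 1,0,0,1,0,0,1,0,0,1,0,0 for degrees 0…11.
(1 + z + z^2 + z^3) has coefficients 1,1,1,1,0,0,0,0,0,0,0,0 for degrees 0…11.
Finally multiplying by (1 + z^4 + z^8), the product of all factors after the first has coefficients 1,1,1,1,1,1,1,1,1,1,1,1 for degrees 0…11.
[z^11] = 1·1 + 1·1 + 1·1 + 1·1 = 4.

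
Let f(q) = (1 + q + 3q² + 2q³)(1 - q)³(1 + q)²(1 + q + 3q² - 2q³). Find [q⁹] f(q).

(1 + q + 3q² + 2q³) has coefficients 1,1,3,2 for degrees 0…3.
(1 - q)³ has coefficients 1,-3,3,-1,0,0,0,0,0,0 for degrees 0…9.
Multiplying by (1 + q)² gives running coefficients 1,-1,-2,2,1,-1,0,0,0,0 for degrees 0…9.
Finally multiplying by (1 + q + 3q² - 2q³), the product of all factors after the first has coefficients 1,0,0,-5,-1,10,-2,-5,2,0 for degrees 0…9.
[q⁹] = 1·0 + 1·2 + 3·(-5) + 2·(-2) = -17.

-17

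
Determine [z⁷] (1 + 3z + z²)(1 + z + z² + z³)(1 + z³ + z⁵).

9

(1 + 3z + z²) has coefficients 1,3,1 for degrees 0…2.
(1 + z + z² + z³) has coefficients 1,1,1,1,0,0,0,0 for degrees 0…7.
Finally multiplying by (1 + z³ + z⁵), the product of all factors after the first has coefficients 1,1,1,2,1,2,2,1 for degrees 0…7.
[z⁷] = 1·1 + 3·2 + 1·2 = 9.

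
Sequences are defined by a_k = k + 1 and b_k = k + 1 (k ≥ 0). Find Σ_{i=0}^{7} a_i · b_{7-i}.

120

The convolution is the t^7 coefficient of A(t)B(t).
Σ = 1·8 + 2·7 + 3·6 + 4·5 + 5·4 + 6·3 + 7·2 + 8·1 = 120.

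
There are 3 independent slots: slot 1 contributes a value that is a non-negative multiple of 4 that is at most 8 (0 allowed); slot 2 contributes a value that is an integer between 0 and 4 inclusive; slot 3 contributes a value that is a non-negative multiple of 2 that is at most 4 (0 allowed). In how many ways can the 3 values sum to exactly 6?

The generating function for the choices is (1 + x^4 + x^8)·(1 + x + x^2 + x^3 + x^4)·(1 + x^2 + x^4); the count is [x^6].
(1 + x^4 + x^8) has coefficients 1,0,0,0,1,0,0 for degrees 0…6.
(1 + x + x^2 + x^3 + x^4) has coefficients 1,1,1,1,1,0,0 for degrees 0…6.
Finally multiplying by (1 + x^2 + x^4), the product of all factors after the first has coefficients 1,1,2,2,3,2,2 for degrees 0…6.
[x^6] = 1·2 + 1·2 = 4.

4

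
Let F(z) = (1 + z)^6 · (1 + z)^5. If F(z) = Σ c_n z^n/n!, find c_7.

The EGF product rule gives c_7 = Σ_{k_1+k_2=7} C(7; k_1,k_2) · ∏ g_i(k_i), where (1+z)^6 gives the falling factorial (6)_k; (1+z)^5 gives the falling factorial (5)_k.
g_1(k) for k = 0…7: 1, 6, 30, 120, 360, 720, 720, 0.
g_2(k) for k = 0…7: 1, 5, 20, 60, 120, 120, 0, 0.
c_7 = Σ_k C(7,k)·g_1(k)·g_2(7−k) = 21·30·120 + 35·120·120 + 35·360·60 + 21·720·20 + 7·720·5 = 75600 + 504000 + 756000 + 302400 + 25200 = 1663200.

1663200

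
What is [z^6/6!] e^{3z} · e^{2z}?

15625

The EGF product rule gives c_6 = Σ_{k_1+k_2=6} C(6; k_1,k_2) · ∏ g_i(k_i), where e^{3z} gives (3)^k; e^{2z} gives (2)^k.
g_1(k) for k = 0…6: 1, 3, 9, 27, 81, 243, 729.
g_2(k) for k = 0…6: 1, 2, 4, 8, 16, 32, 64.
c_6 = Σ_k C(6,k)·g_1(k)·g_2(6−k) = 1·1·64 + 6·3·32 + 15·9·16 + 20·27·8 + 15·81·4 + 6·243·2 + 1·729·1 = 64 + 576 + 2160 + 4320 + 4860 + 2916 + 729 = 15625.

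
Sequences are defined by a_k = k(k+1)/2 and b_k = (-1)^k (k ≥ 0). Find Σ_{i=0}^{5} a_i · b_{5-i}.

9

This is [x^5] in the product of the two ordinary generating functions.
Σ = 0·(-1) + 1·1 + 3·(-1) + 6·1 + 10·(-1) + 15·1 = 9.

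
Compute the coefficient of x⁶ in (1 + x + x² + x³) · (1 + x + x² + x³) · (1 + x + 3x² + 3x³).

(1 + x + x² + x³) has coefficients 1,1,1,1 for degrees 0…3.
(1 + x + x² + x³) has coefficients 1,1,1,1,0,0,0 for degrees 0…6.
Finally multiplying by (1 + x + 3x² + 3x³), the product of all factors after the first has coefficients 1,2,5,8,7,6,3 for degrees 0…6.
[x⁶] = 1·3 + 1·6 + 1·7 + 1·8 = 24.

24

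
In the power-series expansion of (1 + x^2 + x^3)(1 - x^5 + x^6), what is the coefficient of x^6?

(1 + x^2 + x^3) has coefficients 1,0,1,1 for degrees 0…3.
(1 - x^5 + x^6) has coefficients 1,0,0,0,0,-1,1 for degrees 0…6.
[x^6] = 1·1 + 1·0 + 1·0 = 1.

1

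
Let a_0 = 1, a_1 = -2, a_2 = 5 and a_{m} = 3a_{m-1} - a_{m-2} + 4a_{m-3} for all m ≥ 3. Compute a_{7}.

1494

The ordinary generating function has denominator 1 - 3t + t^2 - 4t^3.
Iterating the recurrence: a_0,…,a_{7} = 1, -2, 5, 21, 50, 149, 481, 1494.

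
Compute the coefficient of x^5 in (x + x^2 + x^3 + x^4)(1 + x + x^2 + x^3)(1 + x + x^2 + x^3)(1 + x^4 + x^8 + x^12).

(x + x^2 + x^3 + x^4) has coefficients 0,1,1,1,1 for degrees 0…4.
(1 + x + x^2 + x^3) has coefficients 1,1,1,1,0,0 for degrees 0…5.
Multiplying by (1 + x + x^2 + x^3) gives running coefficients 1,2,3,4,3,2 for degrees 0…5.
Finally multiplying by (1 + x^4 + x^8 + x^12), the product of all factors after the first has coefficients 1,2,3,4,4,4 for degrees 0…5.
[x^5] = 1·4 + 1·4 + 1·3 + 1·2 = 13.

13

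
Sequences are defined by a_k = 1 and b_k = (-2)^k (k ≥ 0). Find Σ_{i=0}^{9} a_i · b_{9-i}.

This is [x^9] in the product of the two ordinary generating functions.
Σ = 1·(-512) + 1·256 + 1·(-128) + 1·64 + 1·(-32) + 1·16 + 1·(-8) + 1·4 + 1·(-2) + 1·1 = -341.

-341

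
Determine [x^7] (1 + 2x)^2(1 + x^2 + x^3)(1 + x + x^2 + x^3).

(1 + 2x)^2 has coefficients 1,4,4 for degrees 0…2.
(1 + x^2 + x^3) has coefficients 1,0,1,1,0,0,0,0 for degrees 0…7.
Finally multiplying by (1 + x + x^2 + x^3), the product of all factors after the first has coefficients 1,1,2,3,2,2,1,0 for degrees 0…7.
[x^7] = 1·0 + 4·1 + 4·2 = 12.

12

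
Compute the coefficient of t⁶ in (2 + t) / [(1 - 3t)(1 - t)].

Partial fractions give a closed form: a_n = (7/2)·3^n + (-3/2)·1^n.
At n = 6: a_6 = 2550.

2550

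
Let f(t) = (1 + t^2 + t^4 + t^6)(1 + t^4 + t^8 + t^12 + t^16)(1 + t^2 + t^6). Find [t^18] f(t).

(1 + t^2 + t^4 + t^6) has coefficients 1,0,1,0,1,0,1 for degrees 0…6.
(1 + t^4 + t^8 + t^12 + t^16) has coefficients 1,0,0,0,1,0,0,0,1,0,0,0,1,0,0,0,1,0,0 for degrees 0…18.
Finally multiplying by (1 + t^2 + t^6), the product of all factors after the first has coefficients 1,0,1,0,1,0,2,0,1,0,2,0,1,0,2,0,1,0,2 for degrees 0…18.
[t^18] = 1·2 + 1·1 + 1·2 + 1·1 = 6.

6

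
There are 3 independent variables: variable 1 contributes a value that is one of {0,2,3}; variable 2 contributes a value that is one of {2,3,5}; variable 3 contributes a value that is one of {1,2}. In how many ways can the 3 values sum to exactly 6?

4

The generating function for the choices is (1 + y^2 + y^3)·(y^2 + y^3 + y^5)·(y + y^2); the count is [y^6].
(1 + y^2 + y^3) has coefficients 1,0,1,1 for degrees 0…3.
(y^2 + y^3 + y^5) has coefficients 0,0,1,1,0,1,0 for degrees 0…6.
Finally multiplying by (y + y^2), the product of all factors after the first has coefficients 0,0,0,1,2,1,1 for degrees 0…6.
[y^6] = 1·1 + 1·2 + 1·1 = 4.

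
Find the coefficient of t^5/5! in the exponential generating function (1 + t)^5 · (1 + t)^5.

The EGF product rule gives c_5 = Σ_{k_1+k_2=5} C(5; k_1,k_2) · ∏ g_i(k_i), where (1+t)^5 gives the falling factorial (5)_k; (1+t)^5 gives the falling factorial (5)_k.
g_1(k) for k = 0…5: 1, 5, 20, 60, 120, 120.
g_2(k) for k = 0…5: 1, 5, 20, 60, 120, 120.
c_5 = Σ_k C(5,k)·g_1(k)·g_2(5−k) = 1·1·120 + 5·5·120 + 10·20·60 + 10·60·20 + 5·120·5 + 1·120·1 = 120 + 3000 + 12000 + 12000 + 3000 + 120 = 30240.

30240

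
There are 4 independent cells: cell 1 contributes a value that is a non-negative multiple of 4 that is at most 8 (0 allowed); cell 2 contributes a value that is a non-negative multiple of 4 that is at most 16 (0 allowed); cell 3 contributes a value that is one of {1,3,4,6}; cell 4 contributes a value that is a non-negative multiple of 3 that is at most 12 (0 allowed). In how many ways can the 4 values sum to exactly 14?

The generating function for the choices is (1 + z⁴ + z⁸)·(1 + z⁴ + z⁸ + z¹² + z¹⁶)·(z + z³ + z⁴ + z⁶)·(1 + z³ + z⁶ + z⁹ + z¹²); the count is [z¹⁴].
(1 + z⁴ + z⁸) has coefficients 1,0,0,0,1,0,0,0,1 for degrees 0…8.
(1 + z⁴ + z⁸ + z¹² + z¹⁶) has coefficients 1,0,0,0,1,0,0,0,1,0,0,0,1,0,0 for degrees 0…14.
Multiplying by (z + z³ + z⁴ + z⁶) gives running coefficients 0,1,0,1,1,1,1,1,1,1,1,1,1,1,1 for degrees 0…14.
Finally multiplying by (1 + z³ + z⁶ + z⁹ + z¹²), the product of all factors after the first has coefficients 0,1,0,1,2,1,2,3,2,3,4,3,4,5,4 for degrees 0…14.
[z¹⁴] = 1·4 + 1·4 + 1·2 = 10.

10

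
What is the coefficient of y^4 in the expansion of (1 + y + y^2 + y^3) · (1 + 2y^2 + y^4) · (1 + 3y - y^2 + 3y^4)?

12

(1 + y + y^2 + y^3) has coefficients 1,1,1,1 for degrees 0…3.
(1 + 2y^2 + y^4) has coefficients 1,0,2,0,1 for degrees 0…4.
Finally multiplying by (1 + 3y - y^2 + 3y^4), the product of all factors after the first has coefficients 1,3,1,6,2 for degrees 0…4.
[y^4] = 1·2 + 1·6 + 1·1 + 1·3 = 12.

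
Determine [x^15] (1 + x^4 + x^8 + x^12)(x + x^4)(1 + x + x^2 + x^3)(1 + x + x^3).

6

(1 + x^4 + x^8 + x^12) has coefficients 1,0,0,0,1,0,0,0,1,0,0,0,1 for degrees 0…12.
(x + x^4) has coefficients 0,1,0,0,1,0,0,0,0,0,0,0,0,0,0,0 for degrees 0…15.
Multiplying by (1 + x + x^2 + x^3) gives running coefficients 0,1,1,1,2,1,1,1,0,0,0,0,0,0,0,0 for degrees 0…15.
Finally multiplying by (1 + x + x^3), the product of all factors after the first has coefficients 0,1,2,2,4,4,3,4,2,1,1,0,0,0,0,0 for degrees 0…15.
[x^15] = 1·0 + 1·0 + 1·4 + 1·2 = 6.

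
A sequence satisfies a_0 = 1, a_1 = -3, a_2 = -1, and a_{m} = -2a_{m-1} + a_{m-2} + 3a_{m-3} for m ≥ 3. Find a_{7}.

The ordinary generating function has denominator 1 + 2t - t^2 - 3t^3.
Iterating the recurrence: a_0,…,a_{7} = 1, -3, -1, 2, -14, 27, -62, 109.

109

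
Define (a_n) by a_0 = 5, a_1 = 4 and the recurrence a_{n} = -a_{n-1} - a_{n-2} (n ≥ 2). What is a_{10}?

The ordinary generating function has denominator 1 + x + x^2.
Iterating the recurrence: a_0,…,a_{10} = 5, 4, -9, 5, 4, -9, 5, 4, -9, 5, 4.

4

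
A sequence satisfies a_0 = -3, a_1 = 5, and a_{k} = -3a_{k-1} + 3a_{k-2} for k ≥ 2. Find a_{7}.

18117

The ordinary generating function has denominator 1 + 3q - 3q^2.
Iterating the recurrence: a_0,…,a_{7} = -3, 5, -24, 87, -333, 1260, -4779, 18117.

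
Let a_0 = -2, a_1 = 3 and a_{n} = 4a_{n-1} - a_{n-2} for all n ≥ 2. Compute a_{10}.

535038

The ordinary generating function has denominator 1 - 4q + q^2.
Iterating the recurrence: a_0,…,a_{10} = -2, 3, 14, 53, 198, 739, 2758, 10293, 38414, 143363, 535038.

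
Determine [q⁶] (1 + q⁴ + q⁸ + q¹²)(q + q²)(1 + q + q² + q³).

(1 + q⁴ + q⁸ + q¹²) has coefficients 1,0,0,0,1,0,0 for degrees 0…6.
(q + q²) has coefficients 0,1,1,0,0,0,0 for degrees 0…6.
Finally multiplying by (1 + q + q² + q³), the product of all factors after the first has coefficients 0,1,2,2,2,1,0 for degrees 0…6.
[q⁶] = 1·0 + 1·2 = 2.

2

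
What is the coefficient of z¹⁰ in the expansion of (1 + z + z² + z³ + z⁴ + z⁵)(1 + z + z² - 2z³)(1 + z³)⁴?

(1 + z + z² + z³ + z⁴ + z⁵) has coefficients 1,1,1,1,1,1 for degrees 0…5.
(1 + z + z² - 2z³) has coefficients 1,1,1,-2,0,0,0,0,0,0,0 for degrees 0…10.
Finally multiplying by (1 + z³)⁴, the product of all factors after the first has coefficients 1,1,1,2,4,4,-2,6,6,-8,4 for degrees 0…10.
[z¹⁰] = 1·4 + 1·(-8) + 1·6 + 1·6 + 1·(-2) + 1·4 = 10.

10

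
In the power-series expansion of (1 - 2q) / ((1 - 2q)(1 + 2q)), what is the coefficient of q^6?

64

The denominator gives the recurrence a_n = 4a_(n−2) for n ≥ 3; the numerator fixes a_0 = 1, a_1 = -2, a_2 = 4.
Iterating: 1, -2, 4, -8, 16, -32, 64, so a_6 = 64.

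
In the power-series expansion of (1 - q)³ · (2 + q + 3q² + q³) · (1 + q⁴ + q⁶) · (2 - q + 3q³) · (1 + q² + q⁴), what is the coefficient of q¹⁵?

39

(1 - q)³ has coefficients 1,-3,3,-1 for degrees 0…3.
(2 + q + 3q² + q³) has coefficients 2,1,3,1,0,0,0,0,0,0,0,0,0,0,0,0 for degrees 0…15.
Multiplying by (1 + q⁴ + q⁶) gives running coefficients 2,1,3,1,2,1,5,2,3,1,0,0,0,0,0,0 for degrees 0…15.
Multiplying by (2 - q + 3q³) gives running coefficients 4,0,5,5,6,9,12,5,7,14,5,9,3,0,0,0 for degrees 0…15.
Finally multiplying by (1 + q² + q⁴), the product of all factors after the first has coefficients 4,0,9,5,15,14,23,19,25,28,24,28,15,23,8,9 for degrees 0…15.
[q¹⁵] = 1·9 − 3·8 + 3·23 − 1·15 = 39.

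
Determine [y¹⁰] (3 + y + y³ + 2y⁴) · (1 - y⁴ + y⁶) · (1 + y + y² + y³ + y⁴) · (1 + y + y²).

(3 + y + y³ + 2y⁴) has coefficients 3,1,0,1,2 for degrees 0…4.
(1 - y⁴ + y⁶) has coefficients 1,0,0,0,-1,0,1,0,0,0,0 for degrees 0…10.
Multiplying by (1 + y + y² + y³ + y⁴) gives running coefficients 1,1,1,1,0,-1,0,0,0,1,1 for degrees 0…10.
Finally multiplying by (1 + y + y²), the product of all factors after the first has coefficients 1,2,3,3,2,0,-1,-1,0,1,2 for degrees 0…10.
[y¹⁰] = 3·2 + 1·1 + 1·(-1) + 2·(-1) = 4.

4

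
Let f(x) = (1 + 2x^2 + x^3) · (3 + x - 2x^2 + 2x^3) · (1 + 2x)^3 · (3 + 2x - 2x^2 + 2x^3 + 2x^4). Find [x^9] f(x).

372

(1 + 2x^2 + x^3) has coefficients 1,0,2,1 for degrees 0…3.
(3 + x - 2x^2 + 2x^3) has coefficients 3,1,-2,2,0,0,0,0,0,0 for degrees 0…9.
Multiplying by (1 + 2x)^3 gives running coefficients 3,19,40,26,-4,8,16,0,0,0 for degrees 0…9.
Finally multiplying by (3 + 2x - 2x^2 + 2x^3 + 2x^4), the product of all factors after the first has coefficients 9,63,152,126,4,82,204,60,-24,48 for degrees 0…9.
[x^9] = 1·48 + 2·60 + 1·204 = 372.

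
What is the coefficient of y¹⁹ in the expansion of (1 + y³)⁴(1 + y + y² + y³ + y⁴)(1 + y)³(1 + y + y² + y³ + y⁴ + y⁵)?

83

(1 + y³)⁴ has coefficients 1,0,0,4,0,0,6,0,0,4,0,0,1 for degrees 0…12.
(1 + y + y² + y³ + y⁴) has coefficients 1,1,1,1,1,0,0,0,0,0,0,0,0,0,0,0,0,0,0,0 for degrees 0…19.
Multiplying by (1 + y)³ gives running coefficients 1,4,7,8,8,7,4,1,0,0,0,0,0,0,0,0,0,0,0,0 for degrees 0…19.
Finally multiplying by (1 + y + y² + y³ + y⁴ + y⁵), the product of all factors after the first has coefficients 1,5,12,20,28,35,38,35,28,20,12,5,1,0,0,0,0,0,0,0 for degrees 0…19.
[y¹⁹] = 1·0 + 4·0 + 6·0 + 4·12 + 1·35 = 83.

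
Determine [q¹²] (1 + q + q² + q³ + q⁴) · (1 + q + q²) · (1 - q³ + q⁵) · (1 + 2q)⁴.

(1 + q + q² + q³ + q⁴) has coefficients 1,1,1,1,1 for degrees 0…4.
(1 + q + q²) has coefficients 1,1,1,0,0,0,0,0,0,0,0,0,0 for degrees 0…12.
Multiplying by (1 - q³ + q⁵) gives running coefficients 1,1,1,-1,-1,0,1,1,0,0,0,0,0 for degrees 0…12.
Finally multiplying by (1 + 2q)⁴, the product of all factors after the first has coefficients 1,9,33,63,63,16,-39,-39,16,56,48,16,0 for degrees 0…12.
[q¹²] = 1·0 + 1·16 + 1·48 + 1·56 + 1·16 = 136.

136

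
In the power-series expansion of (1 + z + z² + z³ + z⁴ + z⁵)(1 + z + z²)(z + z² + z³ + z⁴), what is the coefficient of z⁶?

12

(1 + z + z² + z³ + z⁴ + z⁵) has coefficients 1,1,1,1,1,1 for degrees 0…5.
(1 + z + z²) has coefficients 1,1,1,0,0,0,0 for degrees 0…6.
Finally multiplying by (z + z² + z³ + z⁴), the product of all factors after the first has coefficients 0,1,2,3,3,2,1 for degrees 0…6.
[z⁶] = 1·1 + 1·2 + 1·3 + 1·3 + 1·2 + 1·1 = 12.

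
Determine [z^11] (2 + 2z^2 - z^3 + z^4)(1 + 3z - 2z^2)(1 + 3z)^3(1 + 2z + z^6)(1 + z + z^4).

82

(2 + 2z^2 - z^3 + z^4) has coefficients 2,0,2,-1,1 for degrees 0…4.
(1 + 3z - 2z^2) has coefficients 1,3,-2,0,0,0,0,0,0,0,0,0 for degrees 0…11.
Multiplying by (1 + 3z)^3 gives running coefficients 1,12,52,90,27,-54,0,0,0,0,0,0 for degrees 0…11.
Multiplying by (1 + 2z + z^6) gives running coefficients 1,14,76,194,207,0,-107,12,52,90,27,-54 for degrees 0…11.
Finally multiplying by (1 + z + z^4), the product of all factors after the first has coefficients 1,15,90,270,402,221,-31,99,271,142,10,-15 for degrees 0…11.
[z^11] = 2·(-15) + 2·142 − 1·271 + 1·99 = 82.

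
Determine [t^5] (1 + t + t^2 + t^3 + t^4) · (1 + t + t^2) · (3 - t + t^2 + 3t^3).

15

(1 + t + t^2 + t^3 + t^4) has coefficients 1,1,1,1,1 for degrees 0…4.
(1 + t + t^2) has coefficients 1,1,1,0,0,0 for degrees 0…5.
Finally multiplying by (3 - t + t^2 + 3t^3), the product of all factors after the first has coefficients 3,2,3,3,4,3 for degrees 0…5.
[t^5] = 1·3 + 1·4 + 1·3 + 1·3 + 1·2 = 15.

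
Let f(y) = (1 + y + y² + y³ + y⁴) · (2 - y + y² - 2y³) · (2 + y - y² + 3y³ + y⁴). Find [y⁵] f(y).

3

(1 + y + y² + y³ + y⁴) has coefficients 1,1,1,1,1 for degrees 0…4.
(2 - y + y² - 2y³) has coefficients 2,-1,1,-2,0,0 for degrees 0…5.
Finally multiplying by (2 + y - y² + 3y³ + y⁴), the product of all factors after the first has coefficients 4,0,-1,4,-4,4 for degrees 0…5.
[y⁵] = 1·4 + 1·(-4) + 1·4 + 1·(-1) + 1·0 = 3.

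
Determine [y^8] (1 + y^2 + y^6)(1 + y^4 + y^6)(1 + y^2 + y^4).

(1 + y^2 + y^6) has coefficients 1,0,1,0,0,0,1 for degrees 0…6.
(1 + y^4 + y^6) has coefficients 1,0,0,0,1,0,1,0,0 for degrees 0…8.
Finally multiplying by (1 + y^2 + y^4), the product of all factors after the first has coefficients 1,0,1,0,2,0,2,0,2 for degrees 0…8.
[y^8] = 1·2 + 1·2 + 1·1 = 5.

5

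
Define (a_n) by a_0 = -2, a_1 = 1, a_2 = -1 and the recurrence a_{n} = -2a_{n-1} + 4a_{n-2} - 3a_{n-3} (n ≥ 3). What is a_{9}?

15460

The ordinary generating function has denominator 1 + 2y - 4y^2 + 3y^3.
Iterating the recurrence: a_0,…,a_{9} = -2, 1, -1, 12, -31, 113, -386, 1317, -4517, 15460.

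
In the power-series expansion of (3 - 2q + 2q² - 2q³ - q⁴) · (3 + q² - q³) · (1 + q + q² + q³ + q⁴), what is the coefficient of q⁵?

-11

(3 - 2q + 2q² - 2q³ - q⁴) has coefficients 3,-2,2,-2,-1 for degrees 0…4.
(3 + q² - q³) has coefficients 3,0,1,-1,0,0 for degrees 0…5.
Finally multiplying by (1 + q + q² + q³ + q⁴), the product of all factors after the first has coefficients 3,3,4,3,3,0 for degrees 0…5.
[q⁵] = 3·0 − 2·3 + 2·3 − 2·4 − 1·3 = -11.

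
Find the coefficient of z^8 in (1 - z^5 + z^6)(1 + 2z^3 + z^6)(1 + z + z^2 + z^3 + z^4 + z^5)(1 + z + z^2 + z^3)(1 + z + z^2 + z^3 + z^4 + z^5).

(1 - z^5 + z^6) has coefficients 1,0,0,0,0,-1,1 for degrees 0…6.
(1 + 2z^3 + z^6) has coefficients 1,0,0,2,0,0,1,0,0 for degrees 0…8.
Multiplying by (1 + z + z^2 + z^3 + z^4 + z^5) gives running coefficients 1,1,1,3,3,3,3,3,3 for degrees 0…8.
Multiplying by (1 + z + z^2 + z^3) gives running coefficients 1,2,3,6,8,10,12,12,12 for degrees 0…8.
Finally multiplying by (1 + z + z^2 + z^3 + z^4 + z^5), the product of all factors after the first has coefficients 1,3,6,12,20,30,41,51,60 for degrees 0…8.
[z^8] = 1·60 − 1·12 + 1·6 = 54.

54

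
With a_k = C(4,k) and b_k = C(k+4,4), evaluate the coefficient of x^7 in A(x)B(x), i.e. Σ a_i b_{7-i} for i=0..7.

Write out a_i and b_{7-i} for i = 0,…,7 and sum the products.
Σ = 1·330 + 4·210 + 6·126 + 4·70 + 1·35 + 0·15 + 0·5 + 0·1 = 2241.

2241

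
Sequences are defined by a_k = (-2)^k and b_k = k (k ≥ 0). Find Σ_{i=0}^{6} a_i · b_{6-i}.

-12

This is [x^6] in the product of the two ordinary generating functions.
Σ = 1·6 − 2·5 + 4·4 − 8·3 + 16·2 − 32·1 + 64·0 = -12.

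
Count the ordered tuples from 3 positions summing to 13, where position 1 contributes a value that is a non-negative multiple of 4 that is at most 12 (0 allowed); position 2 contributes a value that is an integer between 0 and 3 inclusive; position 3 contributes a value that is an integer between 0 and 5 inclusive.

The generating function for the choices is (1 + q⁴ + q⁸ + q¹²)·(1 + q + q² + q³)·(1 + q + q² + q³ + q⁴ + q⁵); the count is [q¹³].
(1 + q⁴ + q⁸ + q¹²) has coefficients 1,0,0,0,1,0,0,0,1,0,0,0,1 for degrees 0…12.
(1 + q + q² + q³) has coefficients 1,1,1,1,0,0,0,0,0,0,0,0,0,0 for degrees 0…13.
Finally multiplying by (1 + q + q² + q³ + q⁴ + q⁵), the product of all factors after the first has coefficients 1,2,3,4,4,4,3,2,1,0,0,0,0,0 for degrees 0…13.
[q¹³] = 1·0 + 1·0 + 1·4 + 1·2 = 6.

6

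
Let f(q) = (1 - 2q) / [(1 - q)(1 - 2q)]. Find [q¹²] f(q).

1

Partial fractions give a closed form: a_n = (1)·1^n.
At n = 12: a_12 = 1.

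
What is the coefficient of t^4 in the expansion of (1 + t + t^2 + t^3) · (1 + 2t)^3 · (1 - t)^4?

(1 + t + t^2 + t^3) has coefficients 1,1,1,1 for degrees 0…3.
(1 + 2t)^3 has coefficients 1,6,12,8,0 for degrees 0…4.
Finally multiplying by (1 - t)^4, the product of all factors after the first has coefficients 1,2,-6,-8,17 for degrees 0…4.
[t^4] = 1·17 + 1·(-8) + 1·(-6) + 1·2 = 5.

5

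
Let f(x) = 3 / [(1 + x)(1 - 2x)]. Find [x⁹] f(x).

1023

The denominator gives the recurrence a_n = a_(n−1) + 2a_(n−2) for n ≥ 2; the numerator fixes a_0 = 3, a_1 = 3.
Iterating: 3, 3, 9, 15, 33, 63, 129, 255, 513, 1023, so a_9 = 1023.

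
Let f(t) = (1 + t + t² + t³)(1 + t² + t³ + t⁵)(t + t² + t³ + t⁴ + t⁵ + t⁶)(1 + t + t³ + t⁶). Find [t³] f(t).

6

(1 + t + t² + t³) has coefficients 1,1,1,1 for degrees 0…3.
(1 + t² + t³ + t⁵) has coefficients 1,0,1,1 for degrees 0…3.
Multiplying by (t + t² + t³ + t⁴ + t⁵ + t⁶) gives running coefficients 0,1,1,2 for degrees 0…3.
Finally multiplying by (1 + t + t³ + t⁶), the product of all factors after the first has coefficients 0,1,2,3 for degrees 0…3.
[t³] = 1·3 + 1·2 + 1·1 + 1·0 = 6.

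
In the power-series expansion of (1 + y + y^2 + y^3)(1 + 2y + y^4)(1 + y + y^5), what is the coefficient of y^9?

(1 + y + y^2 + y^3) has coefficients 1,1,1,1 for degrees 0…3.
(1 + 2y + y^4) has coefficients 1,2,0,0,1,0,0,0,0,0 for degrees 0…9.
Finally multiplying by (1 + y + y^5), the product of all factors after the first has coefficients 1,3,2,0,1,2,2,0,0,1 for degrees 0…9.
[y^9] = 1·1 + 1·0 + 1·0 + 1·2 = 3.

3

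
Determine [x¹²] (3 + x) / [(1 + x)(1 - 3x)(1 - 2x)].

The denominator gives the recurrence a_n = 4a_(n−1) − a_(n−2) − 6a_(n−3) for n ≥ 3; the numerator fixes a_0 = 3, a_1 = 13, a_2 = 49.
Iterating: 3, 13, 49, 165, 533, 1673, 5169, 15805, 48013, 145233, 438089, 1319045, 3966693, so a_12 = 3966693.

3966693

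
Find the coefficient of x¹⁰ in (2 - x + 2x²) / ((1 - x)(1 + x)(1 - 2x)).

The denominator gives the recurrence a_n = 2a_(n−1) + a_(n−2) − 2a_(n−3) for n ≥ 3; the numerator fixes a_0 = 2, a_1 = 3, a_2 = 10.
Iterating: 2, 3, 10, 19, 42, 83, 170, 339, 682, 1363, 2730, so a_10 = 2730.

2730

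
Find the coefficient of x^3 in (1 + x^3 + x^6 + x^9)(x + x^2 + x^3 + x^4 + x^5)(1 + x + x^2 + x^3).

(1 + x^3 + x^6 + x^9) has coefficients 1,0,0,1 for degrees 0…3.
(x + x^2 + x^3 + x^4 + x^5) has coefficients 0,1,1,1 for degrees 0…3.
Finally multiplying by (1 + x + x^2 + x^3), the product of all factors after the first has coefficients 0,1,2,3 for degrees 0…3.
[x^3] = 1·3 + 1·0 = 3.

3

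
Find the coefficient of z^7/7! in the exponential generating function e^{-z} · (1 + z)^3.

104

The EGF product rule gives c_7 = Σ_{k_1+k_2=7} C(7; k_1,k_2) · ∏ g_i(k_i), where e^{-z} gives (-1)^k; (1+z)^3 gives the falling factorial (3)_k.
g_1(k) for k = 0…7: 1, -1, 1, -1, 1, -1, 1, -1.
g_2(k) for k = 0…7: 1, 3, 6, 6, 0, 0, 0, 0.
c_7 = Σ_k C(7,k)·g_1(k)·g_2(7−k) = 35·1·6 + 21·(-1)·6 + 7·1·3 + 1·(-1)·1 = 210 − 126 + 21 − 1 = 104.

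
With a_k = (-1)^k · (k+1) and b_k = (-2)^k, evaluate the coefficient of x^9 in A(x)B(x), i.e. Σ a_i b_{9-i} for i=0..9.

-2036

Write out a_i and b_{9-i} for i = 0,…,9 and sum the products.
Σ = 1·(-512) − 2·256 + 3·(-128) − 4·64 + 5·(-32) − 6·16 + 7·(-8) − 8·4 + 9·(-2) − 10·1 = -2036.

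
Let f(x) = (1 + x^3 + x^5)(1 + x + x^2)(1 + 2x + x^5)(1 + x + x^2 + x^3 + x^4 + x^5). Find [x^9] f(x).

(1 + x^3 + x^5) has coefficients 1,0,0,1,0,1 for degrees 0…5.
(1 + x + x^2) has coefficients 1,1,1,0,0,0,0,0,0,0 for degrees 0…9.
Multiplying by (1 + 2x + x^5) gives running coefficients 1,3,3,2,0,1,1,1,0,0 for degrees 0…9.
Finally multiplying by (1 + x + x^2 + x^3 + x^4 + x^5), the product of all factors after the first has coefficients 1,4,7,9,9,10,10,8,5,3 for degrees 0…9.
[x^9] = 1·3 + 1·10 + 1·9 = 22.

22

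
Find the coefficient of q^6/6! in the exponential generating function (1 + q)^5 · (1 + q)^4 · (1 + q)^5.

The EGF product rule gives c_6 = Σ_{k_1+k_2+k_3=6} C(6; k_1,k_2,k_3) · ∏ g_i(k_i), where (1+q)^5 gives the falling factorial (5)_k; (1+q)^4 gives the falling factorial (4)_k; (1+q)^5 gives the falling factorial (5)_k.
g_1(k) for k = 0…6: 1, 5, 20, 60, 120, 120, 0.
g_2(k) for k = 0…6: 1, 4, 12, 24, 24, 0, 0.
g_3(k) for k = 0…6: 1, 5, 20, 60, 120, 120, 0.
First combine the last two factors: h(k) = Σ_j C(k,j)·g_2(j)·g_3(k−j) for k = 0…6: 1, 9, 72, 504, 3024, 15120, 60480.
c_6 = Σ_k C(6,k)·g_1(k)·h(6−k) = 1·1·60480 + 6·5·15120 + 15·20·3024 + 20·60·504 + 15·120·72 + 6·120·9 = 60480 + 453600 + 907200 + 604800 + 129600 + 6480 = 2162160.

2162160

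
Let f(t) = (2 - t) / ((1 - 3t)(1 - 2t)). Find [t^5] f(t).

Partial fractions give a closed form: a_n = (5)·3^n + (-3)·2^n.
At n = 5: a_5 = 1119.

1119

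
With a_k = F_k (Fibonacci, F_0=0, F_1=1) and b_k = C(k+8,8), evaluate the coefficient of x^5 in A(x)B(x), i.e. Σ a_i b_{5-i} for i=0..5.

The convolution is the t^5 coefficient of A(t)B(t).
Σ = 0·1287 + 1·495 + 1·165 + 2·45 + 3·9 + 5·1 = 782.

782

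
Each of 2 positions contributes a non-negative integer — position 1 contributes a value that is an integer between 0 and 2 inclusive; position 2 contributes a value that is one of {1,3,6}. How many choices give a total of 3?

The generating function for the choices is (1 + z + z^2)·(z + z^3 + z^6); the count is [z^3].
(1 + z + z^2) has coefficients 1,1,1 for degrees 0…2.
(z + z^3 + z^6) has coefficients 0,1,0,1 for degrees 0…3.
[z^3] = 1·1 + 1·0 + 1·1 = 2.

2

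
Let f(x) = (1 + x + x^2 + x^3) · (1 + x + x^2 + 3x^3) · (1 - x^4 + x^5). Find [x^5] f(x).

3

(1 + x + x^2 + x^3) has coefficients 1,1,1,1 for degrees 0…3.
(1 + x + x^2 + 3x^3) has coefficients 1,1,1,3,0,0 for degrees 0…5.
Finally multiplying by (1 - x^4 + x^5), the product of all factors after the first has coefficients 1,1,1,3,-1,0 for degrees 0…5.
[x^5] = 1·0 + 1·(-1) + 1·3 + 1·1 = 3.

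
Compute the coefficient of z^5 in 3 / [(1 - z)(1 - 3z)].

Partial fractions give a closed form: a_n = (-3/2)·1^n + (9/2)·3^n.
At n = 5: a_5 = 1092.

1092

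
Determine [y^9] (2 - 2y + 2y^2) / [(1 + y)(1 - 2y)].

510

The denominator gives the recurrence a_n = a_(n−1) + 2a_(n−2) for n ≥ 3; the numerator fixes a_0 = 2, a_1 = 0, a_2 = 6.
Iterating: 2, 0, 6, 6, 18, 30, 66, 126, 258, 510, so a_9 = 510.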